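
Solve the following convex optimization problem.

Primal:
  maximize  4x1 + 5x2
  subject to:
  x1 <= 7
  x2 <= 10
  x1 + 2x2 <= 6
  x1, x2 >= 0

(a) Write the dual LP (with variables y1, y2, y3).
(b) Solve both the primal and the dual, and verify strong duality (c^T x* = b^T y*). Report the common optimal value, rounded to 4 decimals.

The standard primal-dual pair for 'max c^T x s.t. A x <= b, x >= 0' is:
  Dual:  min b^T y  s.t.  A^T y >= c,  y >= 0.

So the dual LP is:
  minimize  7y1 + 10y2 + 6y3
  subject to:
    y1 + y3 >= 4
    y2 + 2y3 >= 5
    y1, y2, y3 >= 0

Solving the primal: x* = (6, 0).
  primal value c^T x* = 24.
Solving the dual: y* = (0, 0, 4).
  dual value b^T y* = 24.
Strong duality: c^T x* = b^T y*. Confirmed.

24


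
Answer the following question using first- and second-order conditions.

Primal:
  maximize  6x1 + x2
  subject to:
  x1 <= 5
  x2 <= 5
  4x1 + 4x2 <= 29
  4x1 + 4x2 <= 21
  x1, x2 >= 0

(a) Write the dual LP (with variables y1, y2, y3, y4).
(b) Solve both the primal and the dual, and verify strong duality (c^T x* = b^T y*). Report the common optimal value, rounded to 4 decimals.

The standard primal-dual pair for 'max c^T x s.t. A x <= b, x >= 0' is:
  Dual:  min b^T y  s.t.  A^T y >= c,  y >= 0.

So the dual LP is:
  minimize  5y1 + 5y2 + 29y3 + 21y4
  subject to:
    y1 + 4y3 + 4y4 >= 6
    y2 + 4y3 + 4y4 >= 1
    y1, y2, y3, y4 >= 0

Solving the primal: x* = (5, 0.25).
  primal value c^T x* = 30.25.
Solving the dual: y* = (5, 0, 0, 0.25).
  dual value b^T y* = 30.25.
Strong duality: c^T x* = b^T y*. Confirmed.

30.25


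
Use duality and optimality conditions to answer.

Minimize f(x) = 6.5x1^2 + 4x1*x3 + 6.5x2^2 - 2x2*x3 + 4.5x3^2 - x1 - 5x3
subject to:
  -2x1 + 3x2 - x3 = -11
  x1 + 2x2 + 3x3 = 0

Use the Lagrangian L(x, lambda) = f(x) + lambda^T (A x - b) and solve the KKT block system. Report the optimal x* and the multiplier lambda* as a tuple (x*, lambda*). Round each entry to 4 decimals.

Form the Lagrangian:
  L(x, lambda) = (1/2) x^T Q x + c^T x + lambda^T (A x - b)
Stationarity (grad_x L = 0): Q x + c + A^T lambda = 0.
Primal feasibility: A x = b.

This gives the KKT block system:
  [ Q   A^T ] [ x     ]   [-c ]
  [ A    0  ] [ lambda ] = [ b ]

Solving the linear system:
  x*      = (1.6001, -2.2727, 0.9817)
  lambda* = (11.2807, -1.1669)
  f(x*)   = 58.7896

x* = (1.6001, -2.2727, 0.9817), lambda* = (11.2807, -1.1669)


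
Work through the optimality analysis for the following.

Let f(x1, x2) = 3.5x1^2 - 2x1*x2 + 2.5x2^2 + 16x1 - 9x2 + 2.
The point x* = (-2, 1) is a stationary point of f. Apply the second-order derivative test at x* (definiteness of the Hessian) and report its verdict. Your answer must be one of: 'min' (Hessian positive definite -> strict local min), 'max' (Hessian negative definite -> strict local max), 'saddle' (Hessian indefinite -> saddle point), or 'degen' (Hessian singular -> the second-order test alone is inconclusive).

Compute the Hessian H = grad^2 f:
  H = [[7, -2], [-2, 5]]
Verify stationarity: grad f(x*) = H x* + g = (0, 0).
Eigenvalues of H: 3.7639, 8.2361.
Both eigenvalues > 0, so H is positive definite -> x* is a strict local min.

min


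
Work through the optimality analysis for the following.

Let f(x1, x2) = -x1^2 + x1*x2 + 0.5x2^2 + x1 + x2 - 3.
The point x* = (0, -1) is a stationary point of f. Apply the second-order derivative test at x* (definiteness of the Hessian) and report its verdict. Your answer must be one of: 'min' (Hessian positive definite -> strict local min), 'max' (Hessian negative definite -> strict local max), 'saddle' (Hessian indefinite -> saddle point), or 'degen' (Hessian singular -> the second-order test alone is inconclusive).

Compute the Hessian H = grad^2 f:
  H = [[-2, 1], [1, 1]]
Verify stationarity: grad f(x*) = H x* + g = (0, 0).
Eigenvalues of H: -2.3028, 1.3028.
Eigenvalues have mixed signs, so H is indefinite -> x* is a saddle point.

saddle


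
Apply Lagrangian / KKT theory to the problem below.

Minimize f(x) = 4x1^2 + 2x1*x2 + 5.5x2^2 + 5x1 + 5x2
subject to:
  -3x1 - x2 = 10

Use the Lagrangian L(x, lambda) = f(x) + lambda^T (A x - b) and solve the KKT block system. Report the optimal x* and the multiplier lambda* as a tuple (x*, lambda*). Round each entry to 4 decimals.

Form the Lagrangian:
  L(x, lambda) = (1/2) x^T Q x + c^T x + lambda^T (A x - b)
Stationarity (grad_x L = 0): Q x + c + A^T lambda = 0.
Primal feasibility: A x = b.

This gives the KKT block system:
  [ Q   A^T ] [ x     ]   [-c ]
  [ A    0  ] [ lambda ] = [ b ]

Solving the linear system:
  x*      = (-3.1579, -0.5263)
  lambda* = (-7.1053)
  f(x*)   = 26.3158

x* = (-3.1579, -0.5263), lambda* = (-7.1053)


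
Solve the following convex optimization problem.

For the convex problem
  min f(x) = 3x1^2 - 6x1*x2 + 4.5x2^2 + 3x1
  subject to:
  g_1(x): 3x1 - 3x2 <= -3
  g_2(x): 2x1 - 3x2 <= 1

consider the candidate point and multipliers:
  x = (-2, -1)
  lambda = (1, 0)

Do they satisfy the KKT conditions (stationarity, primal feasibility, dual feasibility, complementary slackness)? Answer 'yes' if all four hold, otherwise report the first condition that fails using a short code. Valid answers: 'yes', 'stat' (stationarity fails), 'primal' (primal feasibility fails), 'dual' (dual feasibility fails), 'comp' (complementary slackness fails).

Gradient of f: grad f(x) = Q x + c = (-3, 3)
Constraint values g_i(x) = a_i^T x - b_i:
  g_1((-2, -1)) = 0
  g_2((-2, -1)) = -2
Stationarity residual: grad f(x) + sum_i lambda_i a_i = (0, 0)
  -> stationarity OK
Primal feasibility (all g_i <= 0): OK
Dual feasibility (all lambda_i >= 0): OK
Complementary slackness (lambda_i * g_i(x) = 0 for all i): OK

Verdict: yes, KKT holds.

yes


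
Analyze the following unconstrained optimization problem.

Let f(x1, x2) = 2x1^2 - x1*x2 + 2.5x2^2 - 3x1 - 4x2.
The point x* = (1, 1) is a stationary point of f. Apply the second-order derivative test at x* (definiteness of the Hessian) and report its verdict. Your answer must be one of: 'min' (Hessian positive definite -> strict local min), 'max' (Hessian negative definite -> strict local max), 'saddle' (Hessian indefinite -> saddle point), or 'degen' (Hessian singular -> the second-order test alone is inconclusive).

Compute the Hessian H = grad^2 f:
  H = [[4, -1], [-1, 5]]
Verify stationarity: grad f(x*) = H x* + g = (0, 0).
Eigenvalues of H: 3.382, 5.618.
Both eigenvalues > 0, so H is positive definite -> x* is a strict local min.

min


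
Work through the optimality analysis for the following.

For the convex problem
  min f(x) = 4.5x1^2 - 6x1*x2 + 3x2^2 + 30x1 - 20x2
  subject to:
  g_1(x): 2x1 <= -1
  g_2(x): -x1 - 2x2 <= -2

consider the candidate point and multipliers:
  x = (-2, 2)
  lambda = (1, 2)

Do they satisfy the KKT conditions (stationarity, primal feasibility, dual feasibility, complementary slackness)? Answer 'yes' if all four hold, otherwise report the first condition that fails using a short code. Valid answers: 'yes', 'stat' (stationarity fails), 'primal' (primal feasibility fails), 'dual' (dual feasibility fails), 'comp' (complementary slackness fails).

Gradient of f: grad f(x) = Q x + c = (0, 4)
Constraint values g_i(x) = a_i^T x - b_i:
  g_1((-2, 2)) = -3
  g_2((-2, 2)) = 0
Stationarity residual: grad f(x) + sum_i lambda_i a_i = (0, 0)
  -> stationarity OK
Primal feasibility (all g_i <= 0): OK
Dual feasibility (all lambda_i >= 0): OK
Complementary slackness (lambda_i * g_i(x) = 0 for all i): FAILS

Verdict: the first failing condition is complementary_slackness -> comp.

comp


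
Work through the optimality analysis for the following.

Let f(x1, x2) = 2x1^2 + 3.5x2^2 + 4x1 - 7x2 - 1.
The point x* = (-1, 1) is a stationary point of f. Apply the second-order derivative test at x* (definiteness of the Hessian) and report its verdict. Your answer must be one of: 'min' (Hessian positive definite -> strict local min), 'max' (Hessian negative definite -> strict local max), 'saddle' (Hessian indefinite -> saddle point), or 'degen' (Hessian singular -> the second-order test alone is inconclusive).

Compute the Hessian H = grad^2 f:
  H = [[4, 0], [0, 7]]
Verify stationarity: grad f(x*) = H x* + g = (0, 0).
Eigenvalues of H: 4, 7.
Both eigenvalues > 0, so H is positive definite -> x* is a strict local min.

min


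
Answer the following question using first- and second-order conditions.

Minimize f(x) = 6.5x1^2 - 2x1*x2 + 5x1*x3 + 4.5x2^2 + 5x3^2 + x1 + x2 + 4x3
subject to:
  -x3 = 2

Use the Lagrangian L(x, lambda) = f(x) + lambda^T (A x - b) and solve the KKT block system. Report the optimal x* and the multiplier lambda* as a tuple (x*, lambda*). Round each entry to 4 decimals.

Form the Lagrangian:
  L(x, lambda) = (1/2) x^T Q x + c^T x + lambda^T (A x - b)
Stationarity (grad_x L = 0): Q x + c + A^T lambda = 0.
Primal feasibility: A x = b.

This gives the KKT block system:
  [ Q   A^T ] [ x     ]   [-c ]
  [ A    0  ] [ lambda ] = [ b ]

Solving the linear system:
  x*      = (0.6991, 0.0442, -2)
  lambda* = (-12.5044)
  f(x*)   = 8.8761

x* = (0.6991, 0.0442, -2), lambda* = (-12.5044)


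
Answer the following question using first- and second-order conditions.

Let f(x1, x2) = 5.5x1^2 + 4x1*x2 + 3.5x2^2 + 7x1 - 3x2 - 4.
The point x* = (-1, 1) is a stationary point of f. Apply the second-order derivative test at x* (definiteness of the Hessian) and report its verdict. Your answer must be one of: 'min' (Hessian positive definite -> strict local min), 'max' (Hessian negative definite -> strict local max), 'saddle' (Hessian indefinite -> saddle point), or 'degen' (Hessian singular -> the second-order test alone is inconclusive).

Compute the Hessian H = grad^2 f:
  H = [[11, 4], [4, 7]]
Verify stationarity: grad f(x*) = H x* + g = (0, 0).
Eigenvalues of H: 4.5279, 13.4721.
Both eigenvalues > 0, so H is positive definite -> x* is a strict local min.

min


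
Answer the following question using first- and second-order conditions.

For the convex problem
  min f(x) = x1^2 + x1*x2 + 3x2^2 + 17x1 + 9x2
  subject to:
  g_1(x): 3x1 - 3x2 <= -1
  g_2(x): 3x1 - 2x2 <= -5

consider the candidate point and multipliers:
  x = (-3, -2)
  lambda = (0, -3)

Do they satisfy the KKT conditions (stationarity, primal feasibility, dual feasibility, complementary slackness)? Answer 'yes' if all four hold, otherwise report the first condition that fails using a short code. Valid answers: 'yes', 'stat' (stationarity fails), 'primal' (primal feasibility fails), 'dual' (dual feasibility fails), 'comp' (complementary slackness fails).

Gradient of f: grad f(x) = Q x + c = (9, -6)
Constraint values g_i(x) = a_i^T x - b_i:
  g_1((-3, -2)) = -2
  g_2((-3, -2)) = 0
Stationarity residual: grad f(x) + sum_i lambda_i a_i = (0, 0)
  -> stationarity OK
Primal feasibility (all g_i <= 0): OK
Dual feasibility (all lambda_i >= 0): FAILS
Complementary slackness (lambda_i * g_i(x) = 0 for all i): OK

Verdict: the first failing condition is dual_feasibility -> dual.

dual


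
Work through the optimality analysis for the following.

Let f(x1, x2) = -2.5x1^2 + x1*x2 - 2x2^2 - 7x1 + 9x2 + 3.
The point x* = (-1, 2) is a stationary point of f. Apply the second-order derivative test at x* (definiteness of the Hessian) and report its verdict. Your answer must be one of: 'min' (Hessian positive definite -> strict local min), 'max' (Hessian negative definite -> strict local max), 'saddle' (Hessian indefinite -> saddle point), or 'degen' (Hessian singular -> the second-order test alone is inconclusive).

Compute the Hessian H = grad^2 f:
  H = [[-5, 1], [1, -4]]
Verify stationarity: grad f(x*) = H x* + g = (0, 0).
Eigenvalues of H: -5.618, -3.382.
Both eigenvalues < 0, so H is negative definite -> x* is a strict local max.

max


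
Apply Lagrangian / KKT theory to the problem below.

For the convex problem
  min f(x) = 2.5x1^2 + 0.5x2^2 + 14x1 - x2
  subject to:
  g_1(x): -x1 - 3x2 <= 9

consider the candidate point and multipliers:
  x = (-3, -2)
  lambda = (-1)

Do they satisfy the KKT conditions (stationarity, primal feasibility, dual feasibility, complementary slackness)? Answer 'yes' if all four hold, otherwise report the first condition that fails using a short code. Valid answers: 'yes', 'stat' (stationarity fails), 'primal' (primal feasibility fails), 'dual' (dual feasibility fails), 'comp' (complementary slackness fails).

Gradient of f: grad f(x) = Q x + c = (-1, -3)
Constraint values g_i(x) = a_i^T x - b_i:
  g_1((-3, -2)) = 0
Stationarity residual: grad f(x) + sum_i lambda_i a_i = (0, 0)
  -> stationarity OK
Primal feasibility (all g_i <= 0): OK
Dual feasibility (all lambda_i >= 0): FAILS
Complementary slackness (lambda_i * g_i(x) = 0 for all i): OK

Verdict: the first failing condition is dual_feasibility -> dual.

dual


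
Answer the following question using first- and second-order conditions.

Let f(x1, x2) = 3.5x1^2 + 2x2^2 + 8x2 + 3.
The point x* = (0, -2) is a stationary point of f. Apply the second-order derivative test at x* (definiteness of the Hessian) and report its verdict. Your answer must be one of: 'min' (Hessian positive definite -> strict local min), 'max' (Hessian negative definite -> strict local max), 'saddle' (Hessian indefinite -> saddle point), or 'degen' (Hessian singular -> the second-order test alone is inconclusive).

Compute the Hessian H = grad^2 f:
  H = [[7, 0], [0, 4]]
Verify stationarity: grad f(x*) = H x* + g = (0, 0).
Eigenvalues of H: 4, 7.
Both eigenvalues > 0, so H is positive definite -> x* is a strict local min.

min


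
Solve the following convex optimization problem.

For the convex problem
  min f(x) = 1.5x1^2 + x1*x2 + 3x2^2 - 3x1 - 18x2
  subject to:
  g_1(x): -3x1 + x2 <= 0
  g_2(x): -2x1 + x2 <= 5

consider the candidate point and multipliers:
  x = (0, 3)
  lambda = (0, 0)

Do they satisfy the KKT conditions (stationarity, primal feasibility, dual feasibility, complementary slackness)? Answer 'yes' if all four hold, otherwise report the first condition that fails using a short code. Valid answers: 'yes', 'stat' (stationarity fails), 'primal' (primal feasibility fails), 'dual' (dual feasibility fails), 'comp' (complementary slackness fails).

Gradient of f: grad f(x) = Q x + c = (0, 0)
Constraint values g_i(x) = a_i^T x - b_i:
  g_1((0, 3)) = 3
  g_2((0, 3)) = -2
Stationarity residual: grad f(x) + sum_i lambda_i a_i = (0, 0)
  -> stationarity OK
Primal feasibility (all g_i <= 0): FAILS
Dual feasibility (all lambda_i >= 0): OK
Complementary slackness (lambda_i * g_i(x) = 0 for all i): OK

Verdict: the first failing condition is primal_feasibility -> primal.

primal


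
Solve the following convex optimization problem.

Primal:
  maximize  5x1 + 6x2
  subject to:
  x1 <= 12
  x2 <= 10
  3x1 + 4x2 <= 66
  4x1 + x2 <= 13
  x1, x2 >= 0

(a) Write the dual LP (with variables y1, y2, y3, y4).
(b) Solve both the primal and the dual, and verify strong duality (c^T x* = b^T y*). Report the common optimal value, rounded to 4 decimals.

The standard primal-dual pair for 'max c^T x s.t. A x <= b, x >= 0' is:
  Dual:  min b^T y  s.t.  A^T y >= c,  y >= 0.

So the dual LP is:
  minimize  12y1 + 10y2 + 66y3 + 13y4
  subject to:
    y1 + 3y3 + 4y4 >= 5
    y2 + 4y3 + y4 >= 6
    y1, y2, y3, y4 >= 0

Solving the primal: x* = (0.75, 10).
  primal value c^T x* = 63.75.
Solving the dual: y* = (0, 4.75, 0, 1.25).
  dual value b^T y* = 63.75.
Strong duality: c^T x* = b^T y*. Confirmed.

63.75


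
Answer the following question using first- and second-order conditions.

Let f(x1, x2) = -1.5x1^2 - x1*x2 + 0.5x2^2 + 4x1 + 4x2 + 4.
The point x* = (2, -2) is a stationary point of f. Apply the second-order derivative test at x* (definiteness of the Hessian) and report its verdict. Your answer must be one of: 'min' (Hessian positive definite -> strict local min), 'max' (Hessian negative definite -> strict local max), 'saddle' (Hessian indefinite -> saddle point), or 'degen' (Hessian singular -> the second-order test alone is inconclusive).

Compute the Hessian H = grad^2 f:
  H = [[-3, -1], [-1, 1]]
Verify stationarity: grad f(x*) = H x* + g = (0, 0).
Eigenvalues of H: -3.2361, 1.2361.
Eigenvalues have mixed signs, so H is indefinite -> x* is a saddle point.

saddle


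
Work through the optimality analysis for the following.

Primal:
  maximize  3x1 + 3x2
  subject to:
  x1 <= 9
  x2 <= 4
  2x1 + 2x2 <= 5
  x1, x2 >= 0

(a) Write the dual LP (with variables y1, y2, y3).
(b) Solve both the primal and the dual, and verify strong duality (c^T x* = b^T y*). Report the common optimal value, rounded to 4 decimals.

The standard primal-dual pair for 'max c^T x s.t. A x <= b, x >= 0' is:
  Dual:  min b^T y  s.t.  A^T y >= c,  y >= 0.

So the dual LP is:
  minimize  9y1 + 4y2 + 5y3
  subject to:
    y1 + 2y3 >= 3
    y2 + 2y3 >= 3
    y1, y2, y3 >= 0

Solving the primal: x* = (2.5, 0).
  primal value c^T x* = 7.5.
Solving the dual: y* = (0, 0, 1.5).
  dual value b^T y* = 7.5.
Strong duality: c^T x* = b^T y*. Confirmed.

7.5


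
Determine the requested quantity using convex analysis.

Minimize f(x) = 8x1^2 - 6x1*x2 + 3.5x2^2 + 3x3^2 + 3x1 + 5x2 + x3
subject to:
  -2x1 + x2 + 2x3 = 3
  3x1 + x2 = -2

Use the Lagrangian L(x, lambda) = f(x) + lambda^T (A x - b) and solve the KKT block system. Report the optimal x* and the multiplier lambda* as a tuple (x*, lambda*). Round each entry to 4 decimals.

Form the Lagrangian:
  L(x, lambda) = (1/2) x^T Q x + c^T x + lambda^T (A x - b)
Stationarity (grad_x L = 0): Q x + c + A^T lambda = 0.
Primal feasibility: A x = b.

This gives the KKT block system:
  [ Q   A^T ] [ x     ]   [-c ]
  [ A    0  ] [ lambda ] = [ b ]

Solving the linear system:
  x*      = (-0.5377, -0.3869, 1.1557)
  lambda* = (-3.9672, -1.5508)
  f(x*)   = 3.2041

x* = (-0.5377, -0.3869, 1.1557), lambda* = (-3.9672, -1.5508)


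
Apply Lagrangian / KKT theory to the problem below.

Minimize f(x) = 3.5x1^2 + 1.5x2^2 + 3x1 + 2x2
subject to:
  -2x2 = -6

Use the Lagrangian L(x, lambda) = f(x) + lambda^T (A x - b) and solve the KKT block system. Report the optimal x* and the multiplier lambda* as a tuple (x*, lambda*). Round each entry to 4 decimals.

Form the Lagrangian:
  L(x, lambda) = (1/2) x^T Q x + c^T x + lambda^T (A x - b)
Stationarity (grad_x L = 0): Q x + c + A^T lambda = 0.
Primal feasibility: A x = b.

This gives the KKT block system:
  [ Q   A^T ] [ x     ]   [-c ]
  [ A    0  ] [ lambda ] = [ b ]

Solving the linear system:
  x*      = (-0.4286, 3)
  lambda* = (5.5)
  f(x*)   = 18.8571

x* = (-0.4286, 3), lambda* = (5.5)


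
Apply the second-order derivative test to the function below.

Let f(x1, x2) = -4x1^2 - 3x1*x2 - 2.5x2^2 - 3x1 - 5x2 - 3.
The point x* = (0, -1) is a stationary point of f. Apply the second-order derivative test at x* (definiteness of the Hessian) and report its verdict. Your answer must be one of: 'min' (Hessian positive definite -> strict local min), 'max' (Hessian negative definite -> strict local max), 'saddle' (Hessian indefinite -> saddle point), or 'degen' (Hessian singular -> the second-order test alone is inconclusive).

Compute the Hessian H = grad^2 f:
  H = [[-8, -3], [-3, -5]]
Verify stationarity: grad f(x*) = H x* + g = (0, 0).
Eigenvalues of H: -9.8541, -3.1459.
Both eigenvalues < 0, so H is negative definite -> x* is a strict local max.

max


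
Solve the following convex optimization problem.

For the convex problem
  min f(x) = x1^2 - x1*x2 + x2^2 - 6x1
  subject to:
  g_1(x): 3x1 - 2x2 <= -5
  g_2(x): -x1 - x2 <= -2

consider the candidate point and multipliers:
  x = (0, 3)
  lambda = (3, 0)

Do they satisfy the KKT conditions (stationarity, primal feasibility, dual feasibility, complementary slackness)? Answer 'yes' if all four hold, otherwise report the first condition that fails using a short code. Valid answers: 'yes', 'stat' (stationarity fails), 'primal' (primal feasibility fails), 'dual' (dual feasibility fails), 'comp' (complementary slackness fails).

Gradient of f: grad f(x) = Q x + c = (-9, 6)
Constraint values g_i(x) = a_i^T x - b_i:
  g_1((0, 3)) = -1
  g_2((0, 3)) = -1
Stationarity residual: grad f(x) + sum_i lambda_i a_i = (0, 0)
  -> stationarity OK
Primal feasibility (all g_i <= 0): OK
Dual feasibility (all lambda_i >= 0): OK
Complementary slackness (lambda_i * g_i(x) = 0 for all i): FAILS

Verdict: the first failing condition is complementary_slackness -> comp.

comp


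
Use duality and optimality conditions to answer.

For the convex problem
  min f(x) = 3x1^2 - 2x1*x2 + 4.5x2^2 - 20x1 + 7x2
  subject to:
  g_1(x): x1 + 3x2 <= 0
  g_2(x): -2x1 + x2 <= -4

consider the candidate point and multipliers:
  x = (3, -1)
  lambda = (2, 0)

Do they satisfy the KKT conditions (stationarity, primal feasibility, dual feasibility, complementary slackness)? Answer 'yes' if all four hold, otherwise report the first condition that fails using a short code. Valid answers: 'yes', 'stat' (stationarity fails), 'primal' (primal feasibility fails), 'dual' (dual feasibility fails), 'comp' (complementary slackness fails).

Gradient of f: grad f(x) = Q x + c = (0, -8)
Constraint values g_i(x) = a_i^T x - b_i:
  g_1((3, -1)) = 0
  g_2((3, -1)) = -3
Stationarity residual: grad f(x) + sum_i lambda_i a_i = (2, -2)
  -> stationarity FAILS
Primal feasibility (all g_i <= 0): OK
Dual feasibility (all lambda_i >= 0): OK
Complementary slackness (lambda_i * g_i(x) = 0 for all i): OK

Verdict: the first failing condition is stationarity -> stat.

stat


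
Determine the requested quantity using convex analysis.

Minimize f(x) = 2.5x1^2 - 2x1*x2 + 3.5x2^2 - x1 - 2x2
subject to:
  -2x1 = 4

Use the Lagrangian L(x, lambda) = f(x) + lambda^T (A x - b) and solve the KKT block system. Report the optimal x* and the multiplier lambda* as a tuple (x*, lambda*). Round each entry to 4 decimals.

Form the Lagrangian:
  L(x, lambda) = (1/2) x^T Q x + c^T x + lambda^T (A x - b)
Stationarity (grad_x L = 0): Q x + c + A^T lambda = 0.
Primal feasibility: A x = b.

This gives the KKT block system:
  [ Q   A^T ] [ x     ]   [-c ]
  [ A    0  ] [ lambda ] = [ b ]

Solving the linear system:
  x*      = (-2, -0.2857)
  lambda* = (-5.2143)
  f(x*)   = 11.7143

x* = (-2, -0.2857), lambda* = (-5.2143)


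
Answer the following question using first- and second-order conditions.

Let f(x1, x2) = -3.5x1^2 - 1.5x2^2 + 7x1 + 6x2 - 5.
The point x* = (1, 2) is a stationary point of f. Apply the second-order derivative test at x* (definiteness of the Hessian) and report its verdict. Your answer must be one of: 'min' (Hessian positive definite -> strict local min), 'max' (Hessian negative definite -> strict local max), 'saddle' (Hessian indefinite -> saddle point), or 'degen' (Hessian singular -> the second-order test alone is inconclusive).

Compute the Hessian H = grad^2 f:
  H = [[-7, 0], [0, -3]]
Verify stationarity: grad f(x*) = H x* + g = (0, 0).
Eigenvalues of H: -7, -3.
Both eigenvalues < 0, so H is negative definite -> x* is a strict local max.

max


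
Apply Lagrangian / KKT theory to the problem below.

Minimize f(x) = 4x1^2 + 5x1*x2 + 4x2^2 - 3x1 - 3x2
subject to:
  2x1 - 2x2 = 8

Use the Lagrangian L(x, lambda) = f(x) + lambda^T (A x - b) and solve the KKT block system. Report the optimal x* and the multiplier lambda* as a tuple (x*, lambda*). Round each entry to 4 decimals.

Form the Lagrangian:
  L(x, lambda) = (1/2) x^T Q x + c^T x + lambda^T (A x - b)
Stationarity (grad_x L = 0): Q x + c + A^T lambda = 0.
Primal feasibility: A x = b.

This gives the KKT block system:
  [ Q   A^T ] [ x     ]   [-c ]
  [ A    0  ] [ lambda ] = [ b ]

Solving the linear system:
  x*      = (2.2308, -1.7692)
  lambda* = (-3)
  f(x*)   = 11.3077

x* = (2.2308, -1.7692), lambda* = (-3)


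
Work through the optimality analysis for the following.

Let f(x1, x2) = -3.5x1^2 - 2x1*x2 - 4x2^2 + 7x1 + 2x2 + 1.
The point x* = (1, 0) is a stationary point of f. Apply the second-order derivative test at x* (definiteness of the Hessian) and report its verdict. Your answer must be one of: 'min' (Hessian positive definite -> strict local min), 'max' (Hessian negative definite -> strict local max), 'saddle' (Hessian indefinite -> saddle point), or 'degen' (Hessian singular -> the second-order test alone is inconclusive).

Compute the Hessian H = grad^2 f:
  H = [[-7, -2], [-2, -8]]
Verify stationarity: grad f(x*) = H x* + g = (0, 0).
Eigenvalues of H: -9.5616, -5.4384.
Both eigenvalues < 0, so H is negative definite -> x* is a strict local max.

max


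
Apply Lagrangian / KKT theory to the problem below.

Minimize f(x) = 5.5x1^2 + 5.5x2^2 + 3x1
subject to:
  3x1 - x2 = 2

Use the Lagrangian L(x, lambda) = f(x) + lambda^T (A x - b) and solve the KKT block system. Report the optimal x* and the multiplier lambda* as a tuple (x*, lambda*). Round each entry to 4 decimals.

Form the Lagrangian:
  L(x, lambda) = (1/2) x^T Q x + c^T x + lambda^T (A x - b)
Stationarity (grad_x L = 0): Q x + c + A^T lambda = 0.
Primal feasibility: A x = b.

This gives the KKT block system:
  [ Q   A^T ] [ x     ]   [-c ]
  [ A    0  ] [ lambda ] = [ b ]

Solving the linear system:
  x*      = (0.5727, -0.2818)
  lambda* = (-3.1)
  f(x*)   = 3.9591

x* = (0.5727, -0.2818), lambda* = (-3.1)


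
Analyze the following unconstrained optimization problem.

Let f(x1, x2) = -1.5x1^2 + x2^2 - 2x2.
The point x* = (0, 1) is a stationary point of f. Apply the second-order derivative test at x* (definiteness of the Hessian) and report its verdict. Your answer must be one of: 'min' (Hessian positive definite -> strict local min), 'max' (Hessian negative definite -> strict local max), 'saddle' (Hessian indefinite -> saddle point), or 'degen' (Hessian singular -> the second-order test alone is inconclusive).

Compute the Hessian H = grad^2 f:
  H = [[-3, 0], [0, 2]]
Verify stationarity: grad f(x*) = H x* + g = (0, 0).
Eigenvalues of H: -3, 2.
Eigenvalues have mixed signs, so H is indefinite -> x* is a saddle point.

saddle


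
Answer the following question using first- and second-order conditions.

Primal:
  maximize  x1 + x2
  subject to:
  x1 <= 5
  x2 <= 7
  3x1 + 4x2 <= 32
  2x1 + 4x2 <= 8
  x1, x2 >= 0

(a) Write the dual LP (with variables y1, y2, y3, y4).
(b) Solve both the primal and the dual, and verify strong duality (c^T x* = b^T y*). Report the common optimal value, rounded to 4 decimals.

The standard primal-dual pair for 'max c^T x s.t. A x <= b, x >= 0' is:
  Dual:  min b^T y  s.t.  A^T y >= c,  y >= 0.

So the dual LP is:
  minimize  5y1 + 7y2 + 32y3 + 8y4
  subject to:
    y1 + 3y3 + 2y4 >= 1
    y2 + 4y3 + 4y4 >= 1
    y1, y2, y3, y4 >= 0

Solving the primal: x* = (4, 0).
  primal value c^T x* = 4.
Solving the dual: y* = (0, 0, 0, 0.5).
  dual value b^T y* = 4.
Strong duality: c^T x* = b^T y*. Confirmed.

4


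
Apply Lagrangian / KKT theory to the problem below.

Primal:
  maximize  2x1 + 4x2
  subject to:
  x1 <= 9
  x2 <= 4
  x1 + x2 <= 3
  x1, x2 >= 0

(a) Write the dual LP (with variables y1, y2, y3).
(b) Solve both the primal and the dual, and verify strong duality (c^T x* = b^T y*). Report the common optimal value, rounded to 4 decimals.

The standard primal-dual pair for 'max c^T x s.t. A x <= b, x >= 0' is:
  Dual:  min b^T y  s.t.  A^T y >= c,  y >= 0.

So the dual LP is:
  minimize  9y1 + 4y2 + 3y3
  subject to:
    y1 + y3 >= 2
    y2 + y3 >= 4
    y1, y2, y3 >= 0

Solving the primal: x* = (0, 3).
  primal value c^T x* = 12.
Solving the dual: y* = (0, 0, 4).
  dual value b^T y* = 12.
Strong duality: c^T x* = b^T y*. Confirmed.

12


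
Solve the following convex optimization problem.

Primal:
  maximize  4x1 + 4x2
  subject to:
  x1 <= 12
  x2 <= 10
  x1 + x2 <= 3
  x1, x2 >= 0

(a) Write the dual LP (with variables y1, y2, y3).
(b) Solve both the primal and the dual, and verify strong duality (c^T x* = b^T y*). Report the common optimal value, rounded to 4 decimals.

The standard primal-dual pair for 'max c^T x s.t. A x <= b, x >= 0' is:
  Dual:  min b^T y  s.t.  A^T y >= c,  y >= 0.

So the dual LP is:
  minimize  12y1 + 10y2 + 3y3
  subject to:
    y1 + y3 >= 4
    y2 + y3 >= 4
    y1, y2, y3 >= 0

Solving the primal: x* = (3, 0).
  primal value c^T x* = 12.
Solving the dual: y* = (0, 0, 4).
  dual value b^T y* = 12.
Strong duality: c^T x* = b^T y*. Confirmed.

12


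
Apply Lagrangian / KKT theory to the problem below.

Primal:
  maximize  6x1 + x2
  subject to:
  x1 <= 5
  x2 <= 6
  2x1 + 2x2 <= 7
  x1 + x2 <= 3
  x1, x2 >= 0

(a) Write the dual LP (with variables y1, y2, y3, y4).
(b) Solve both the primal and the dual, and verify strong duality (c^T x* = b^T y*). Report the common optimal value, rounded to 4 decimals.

The standard primal-dual pair for 'max c^T x s.t. A x <= b, x >= 0' is:
  Dual:  min b^T y  s.t.  A^T y >= c,  y >= 0.

So the dual LP is:
  minimize  5y1 + 6y2 + 7y3 + 3y4
  subject to:
    y1 + 2y3 + y4 >= 6
    y2 + 2y3 + y4 >= 1
    y1, y2, y3, y4 >= 0

Solving the primal: x* = (3, 0).
  primal value c^T x* = 18.
Solving the dual: y* = (0, 0, 0, 6).
  dual value b^T y* = 18.
Strong duality: c^T x* = b^T y*. Confirmed.

18


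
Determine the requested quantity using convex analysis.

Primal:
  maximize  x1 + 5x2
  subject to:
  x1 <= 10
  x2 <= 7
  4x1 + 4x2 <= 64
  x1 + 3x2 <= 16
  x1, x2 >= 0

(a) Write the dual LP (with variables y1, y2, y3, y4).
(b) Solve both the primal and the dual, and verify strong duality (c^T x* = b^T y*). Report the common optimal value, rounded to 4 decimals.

The standard primal-dual pair for 'max c^T x s.t. A x <= b, x >= 0' is:
  Dual:  min b^T y  s.t.  A^T y >= c,  y >= 0.

So the dual LP is:
  minimize  10y1 + 7y2 + 64y3 + 16y4
  subject to:
    y1 + 4y3 + y4 >= 1
    y2 + 4y3 + 3y4 >= 5
    y1, y2, y3, y4 >= 0

Solving the primal: x* = (0, 5.3333).
  primal value c^T x* = 26.6667.
Solving the dual: y* = (0, 0, 0, 1.6667).
  dual value b^T y* = 26.6667.
Strong duality: c^T x* = b^T y*. Confirmed.

26.6667


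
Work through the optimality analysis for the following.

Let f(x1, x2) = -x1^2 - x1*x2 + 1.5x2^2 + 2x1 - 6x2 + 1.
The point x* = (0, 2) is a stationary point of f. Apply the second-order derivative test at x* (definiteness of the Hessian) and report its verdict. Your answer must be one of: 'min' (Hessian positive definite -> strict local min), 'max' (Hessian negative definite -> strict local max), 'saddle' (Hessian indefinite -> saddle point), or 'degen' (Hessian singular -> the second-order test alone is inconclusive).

Compute the Hessian H = grad^2 f:
  H = [[-2, -1], [-1, 3]]
Verify stationarity: grad f(x*) = H x* + g = (0, 0).
Eigenvalues of H: -2.1926, 3.1926.
Eigenvalues have mixed signs, so H is indefinite -> x* is a saddle point.

saddle


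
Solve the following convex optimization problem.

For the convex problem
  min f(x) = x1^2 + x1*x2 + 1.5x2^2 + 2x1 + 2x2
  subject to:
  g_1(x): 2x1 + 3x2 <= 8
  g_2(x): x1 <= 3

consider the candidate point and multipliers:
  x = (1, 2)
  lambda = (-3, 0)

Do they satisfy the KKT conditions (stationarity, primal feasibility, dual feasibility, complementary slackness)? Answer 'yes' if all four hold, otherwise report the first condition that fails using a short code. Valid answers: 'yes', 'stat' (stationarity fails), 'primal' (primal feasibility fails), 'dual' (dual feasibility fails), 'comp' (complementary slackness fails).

Gradient of f: grad f(x) = Q x + c = (6, 9)
Constraint values g_i(x) = a_i^T x - b_i:
  g_1((1, 2)) = 0
  g_2((1, 2)) = -2
Stationarity residual: grad f(x) + sum_i lambda_i a_i = (0, 0)
  -> stationarity OK
Primal feasibility (all g_i <= 0): OK
Dual feasibility (all lambda_i >= 0): FAILS
Complementary slackness (lambda_i * g_i(x) = 0 for all i): OK

Verdict: the first failing condition is dual_feasibility -> dual.

dual


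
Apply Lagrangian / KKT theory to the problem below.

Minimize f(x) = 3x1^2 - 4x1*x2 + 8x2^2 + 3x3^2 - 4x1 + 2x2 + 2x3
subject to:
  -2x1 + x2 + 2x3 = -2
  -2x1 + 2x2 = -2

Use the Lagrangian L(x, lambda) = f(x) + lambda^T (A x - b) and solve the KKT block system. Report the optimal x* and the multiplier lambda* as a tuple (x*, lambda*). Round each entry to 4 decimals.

Form the Lagrangian:
  L(x, lambda) = (1/2) x^T Q x + c^T x + lambda^T (A x - b)
Stationarity (grad_x L = 0): Q x + c + A^T lambda = 0.
Primal feasibility: A x = b.

This gives the KKT block system:
  [ Q   A^T ] [ x     ]   [-c ]
  [ A    0  ] [ lambda ] = [ b ]

Solving the linear system:
  x*      = (0.9355, -0.0645, -0.0323)
  lambda* = (-0.9032, 1.8387)
  f(x*)   = -1.0323

x* = (0.9355, -0.0645, -0.0323), lambda* = (-0.9032, 1.8387)


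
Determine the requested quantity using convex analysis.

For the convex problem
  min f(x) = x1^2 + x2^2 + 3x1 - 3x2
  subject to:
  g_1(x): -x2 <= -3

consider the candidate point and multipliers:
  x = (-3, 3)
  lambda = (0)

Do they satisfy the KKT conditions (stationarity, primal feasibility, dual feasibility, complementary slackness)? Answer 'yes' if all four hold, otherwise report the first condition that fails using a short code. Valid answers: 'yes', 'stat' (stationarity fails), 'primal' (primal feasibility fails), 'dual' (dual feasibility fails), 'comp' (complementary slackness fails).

Gradient of f: grad f(x) = Q x + c = (-3, 3)
Constraint values g_i(x) = a_i^T x - b_i:
  g_1((-3, 3)) = 0
Stationarity residual: grad f(x) + sum_i lambda_i a_i = (-3, 3)
  -> stationarity FAILS
Primal feasibility (all g_i <= 0): OK
Dual feasibility (all lambda_i >= 0): OK
Complementary slackness (lambda_i * g_i(x) = 0 for all i): OK

Verdict: the first failing condition is stationarity -> stat.

stat


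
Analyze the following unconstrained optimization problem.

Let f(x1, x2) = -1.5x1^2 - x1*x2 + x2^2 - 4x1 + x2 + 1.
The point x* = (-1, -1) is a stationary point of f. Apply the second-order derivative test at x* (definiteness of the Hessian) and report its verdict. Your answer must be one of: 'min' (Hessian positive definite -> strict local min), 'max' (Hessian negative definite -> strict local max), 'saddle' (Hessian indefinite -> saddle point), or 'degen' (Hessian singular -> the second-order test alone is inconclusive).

Compute the Hessian H = grad^2 f:
  H = [[-3, -1], [-1, 2]]
Verify stationarity: grad f(x*) = H x* + g = (0, 0).
Eigenvalues of H: -3.1926, 2.1926.
Eigenvalues have mixed signs, so H is indefinite -> x* is a saddle point.

saddle


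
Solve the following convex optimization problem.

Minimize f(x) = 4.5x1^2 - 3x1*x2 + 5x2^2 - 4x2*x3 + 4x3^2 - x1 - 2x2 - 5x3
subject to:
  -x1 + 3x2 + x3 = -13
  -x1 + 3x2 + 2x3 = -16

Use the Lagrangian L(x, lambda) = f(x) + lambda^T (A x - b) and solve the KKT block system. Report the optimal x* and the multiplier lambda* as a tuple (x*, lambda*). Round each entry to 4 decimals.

Form the Lagrangian:
  L(x, lambda) = (1/2) x^T Q x + c^T x + lambda^T (A x - b)
Stationarity (grad_x L = 0): Q x + c + A^T lambda = 0.
Primal feasibility: A x = b.

This gives the KKT block system:
  [ Q   A^T ] [ x     ]   [-c ]
  [ A    0  ] [ lambda ] = [ b ]

Solving the linear system:
  x*      = (-0.1507, -3.3836, -3)
  lambda* = (0.1233, 7.6712)
  f(x*)   = 73.1301

x* = (-0.1507, -3.3836, -3), lambda* = (0.1233, 7.6712)


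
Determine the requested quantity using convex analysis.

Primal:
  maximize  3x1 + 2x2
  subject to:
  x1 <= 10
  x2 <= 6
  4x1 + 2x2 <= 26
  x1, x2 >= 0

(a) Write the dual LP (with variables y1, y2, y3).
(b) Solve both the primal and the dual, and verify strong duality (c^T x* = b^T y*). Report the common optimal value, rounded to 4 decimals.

The standard primal-dual pair for 'max c^T x s.t. A x <= b, x >= 0' is:
  Dual:  min b^T y  s.t.  A^T y >= c,  y >= 0.

So the dual LP is:
  minimize  10y1 + 6y2 + 26y3
  subject to:
    y1 + 4y3 >= 3
    y2 + 2y3 >= 2
    y1, y2, y3 >= 0

Solving the primal: x* = (3.5, 6).
  primal value c^T x* = 22.5.
Solving the dual: y* = (0, 0.5, 0.75).
  dual value b^T y* = 22.5.
Strong duality: c^T x* = b^T y*. Confirmed.

22.5


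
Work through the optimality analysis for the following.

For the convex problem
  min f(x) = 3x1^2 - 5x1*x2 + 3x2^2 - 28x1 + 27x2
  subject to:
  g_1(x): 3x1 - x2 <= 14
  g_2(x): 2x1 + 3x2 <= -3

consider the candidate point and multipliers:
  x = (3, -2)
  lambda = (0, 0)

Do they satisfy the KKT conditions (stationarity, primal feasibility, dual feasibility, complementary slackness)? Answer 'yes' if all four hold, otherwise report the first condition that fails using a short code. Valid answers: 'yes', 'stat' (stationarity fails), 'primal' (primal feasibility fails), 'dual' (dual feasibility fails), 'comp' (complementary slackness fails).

Gradient of f: grad f(x) = Q x + c = (0, 0)
Constraint values g_i(x) = a_i^T x - b_i:
  g_1((3, -2)) = -3
  g_2((3, -2)) = 3
Stationarity residual: grad f(x) + sum_i lambda_i a_i = (0, 0)
  -> stationarity OK
Primal feasibility (all g_i <= 0): FAILS
Dual feasibility (all lambda_i >= 0): OK
Complementary slackness (lambda_i * g_i(x) = 0 for all i): OK

Verdict: the first failing condition is primal_feasibility -> primal.

primal


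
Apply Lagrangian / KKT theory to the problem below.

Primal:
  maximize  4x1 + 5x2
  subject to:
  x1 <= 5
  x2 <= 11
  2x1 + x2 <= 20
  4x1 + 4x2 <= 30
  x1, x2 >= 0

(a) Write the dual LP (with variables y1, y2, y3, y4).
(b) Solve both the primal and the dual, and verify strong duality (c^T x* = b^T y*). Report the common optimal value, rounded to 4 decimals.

The standard primal-dual pair for 'max c^T x s.t. A x <= b, x >= 0' is:
  Dual:  min b^T y  s.t.  A^T y >= c,  y >= 0.

So the dual LP is:
  minimize  5y1 + 11y2 + 20y3 + 30y4
  subject to:
    y1 + 2y3 + 4y4 >= 4
    y2 + y3 + 4y4 >= 5
    y1, y2, y3, y4 >= 0

Solving the primal: x* = (0, 7.5).
  primal value c^T x* = 37.5.
Solving the dual: y* = (0, 0, 0, 1.25).
  dual value b^T y* = 37.5.
Strong duality: c^T x* = b^T y*. Confirmed.

37.5


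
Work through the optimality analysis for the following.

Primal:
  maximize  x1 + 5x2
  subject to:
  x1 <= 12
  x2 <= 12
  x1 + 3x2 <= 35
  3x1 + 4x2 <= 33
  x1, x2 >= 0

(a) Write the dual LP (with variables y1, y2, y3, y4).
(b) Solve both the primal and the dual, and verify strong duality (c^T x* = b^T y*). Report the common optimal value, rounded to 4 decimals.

The standard primal-dual pair for 'max c^T x s.t. A x <= b, x >= 0' is:
  Dual:  min b^T y  s.t.  A^T y >= c,  y >= 0.

So the dual LP is:
  minimize  12y1 + 12y2 + 35y3 + 33y4
  subject to:
    y1 + y3 + 3y4 >= 1
    y2 + 3y3 + 4y4 >= 5
    y1, y2, y3, y4 >= 0

Solving the primal: x* = (0, 8.25).
  primal value c^T x* = 41.25.
Solving the dual: y* = (0, 0, 0, 1.25).
  dual value b^T y* = 41.25.
Strong duality: c^T x* = b^T y*. Confirmed.

41.25


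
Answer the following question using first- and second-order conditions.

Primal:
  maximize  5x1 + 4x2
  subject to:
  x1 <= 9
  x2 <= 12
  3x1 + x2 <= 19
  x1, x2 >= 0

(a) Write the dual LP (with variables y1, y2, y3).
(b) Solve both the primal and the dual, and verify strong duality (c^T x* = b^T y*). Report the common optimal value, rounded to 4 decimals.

The standard primal-dual pair for 'max c^T x s.t. A x <= b, x >= 0' is:
  Dual:  min b^T y  s.t.  A^T y >= c,  y >= 0.

So the dual LP is:
  minimize  9y1 + 12y2 + 19y3
  subject to:
    y1 + 3y3 >= 5
    y2 + y3 >= 4
    y1, y2, y3 >= 0

Solving the primal: x* = (2.3333, 12).
  primal value c^T x* = 59.6667.
Solving the dual: y* = (0, 2.3333, 1.6667).
  dual value b^T y* = 59.6667.
Strong duality: c^T x* = b^T y*. Confirmed.

59.6667


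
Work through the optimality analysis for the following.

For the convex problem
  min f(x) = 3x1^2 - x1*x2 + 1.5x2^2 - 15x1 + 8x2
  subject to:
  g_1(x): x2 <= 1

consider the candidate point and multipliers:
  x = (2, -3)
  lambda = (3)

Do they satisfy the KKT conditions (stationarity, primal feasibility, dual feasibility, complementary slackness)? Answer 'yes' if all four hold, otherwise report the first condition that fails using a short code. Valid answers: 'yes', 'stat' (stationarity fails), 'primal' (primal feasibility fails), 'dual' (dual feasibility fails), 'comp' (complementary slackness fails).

Gradient of f: grad f(x) = Q x + c = (0, -3)
Constraint values g_i(x) = a_i^T x - b_i:
  g_1((2, -3)) = -4
Stationarity residual: grad f(x) + sum_i lambda_i a_i = (0, 0)
  -> stationarity OK
Primal feasibility (all g_i <= 0): OK
Dual feasibility (all lambda_i >= 0): OK
Complementary slackness (lambda_i * g_i(x) = 0 for all i): FAILS

Verdict: the first failing condition is complementary_slackness -> comp.

comp
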